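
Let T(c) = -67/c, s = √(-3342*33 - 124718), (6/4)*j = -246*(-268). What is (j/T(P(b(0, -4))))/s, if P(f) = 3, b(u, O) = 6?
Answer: 984*I*√1199/8393 ≈ 4.0596*I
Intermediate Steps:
j = 43952 (j = 2*(-246*(-268))/3 = (⅔)*65928 = 43952)
s = 14*I*√1199 (s = √(-110286 - 124718) = √(-235004) = 14*I*√1199 ≈ 484.77*I)
(j/T(P(b(0, -4))))/s = (43952/((-67/3)))/((14*I*√1199)) = (43952/((-67*⅓)))*(-I*√1199/16786) = (43952/(-67/3))*(-I*√1199/16786) = (43952*(-3/67))*(-I*√1199/16786) = -(-984)*I*√1199/8393 = 984*I*√1199/8393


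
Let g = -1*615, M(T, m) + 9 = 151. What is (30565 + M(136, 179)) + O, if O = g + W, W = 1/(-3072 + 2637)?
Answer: 13090019/435 ≈ 30092.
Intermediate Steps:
M(T, m) = 142 (M(T, m) = -9 + 151 = 142)
g = -615
W = -1/435 (W = 1/(-435) = -1/435 ≈ -0.0022989)
O = -267526/435 (O = -615 - 1/435 = -267526/435 ≈ -615.00)
(30565 + M(136, 179)) + O = (30565 + 142) - 267526/435 = 30707 - 267526/435 = 13090019/435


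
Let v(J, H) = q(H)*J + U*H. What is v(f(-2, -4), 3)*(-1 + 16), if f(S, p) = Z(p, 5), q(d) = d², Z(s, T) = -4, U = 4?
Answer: -360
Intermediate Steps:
f(S, p) = -4
v(J, H) = 4*H + J*H² (v(J, H) = H²*J + 4*H = J*H² + 4*H = 4*H + J*H²)
v(f(-2, -4), 3)*(-1 + 16) = (3*(4 + 3*(-4)))*(-1 + 16) = (3*(4 - 12))*15 = (3*(-8))*15 = -24*15 = -360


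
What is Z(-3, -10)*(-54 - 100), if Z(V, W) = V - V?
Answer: 0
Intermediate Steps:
Z(V, W) = 0
Z(-3, -10)*(-54 - 100) = 0*(-54 - 100) = 0*(-154) = 0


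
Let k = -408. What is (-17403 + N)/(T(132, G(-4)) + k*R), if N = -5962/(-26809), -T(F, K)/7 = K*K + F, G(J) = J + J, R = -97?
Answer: -466551065/1024211036 ≈ -0.45552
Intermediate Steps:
G(J) = 2*J
T(F, K) = -7*F - 7*K² (T(F, K) = -7*(K*K + F) = -7*(K² + F) = -7*(F + K²) = -7*F - 7*K²)
N = 5962/26809 (N = -5962*(-1/26809) = 5962/26809 ≈ 0.22239)
(-17403 + N)/(T(132, G(-4)) + k*R) = (-17403 + 5962/26809)/((-7*132 - 7*(2*(-4))²) - 408*(-97)) = -466551065/(26809*((-924 - 7*(-8)²) + 39576)) = -466551065/(26809*((-924 - 7*64) + 39576)) = -466551065/(26809*((-924 - 448) + 39576)) = -466551065/(26809*(-1372 + 39576)) = -466551065/26809/38204 = -466551065/26809*1/38204 = -466551065/1024211036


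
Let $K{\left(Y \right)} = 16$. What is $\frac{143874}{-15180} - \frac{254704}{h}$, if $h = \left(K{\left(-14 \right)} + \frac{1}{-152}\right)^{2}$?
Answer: $- \frac{1366359421409}{1359245030} \approx -1005.2$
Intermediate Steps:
$h = \frac{5909761}{23104}$ ($h = \left(16 + \frac{1}{-152}\right)^{2} = \left(16 - \frac{1}{152}\right)^{2} = \left(\frac{2431}{152}\right)^{2} = \frac{5909761}{23104} \approx 255.79$)
$\frac{143874}{-15180} - \frac{254704}{h} = \frac{143874}{-15180} - \frac{254704}{\frac{5909761}{23104}} = 143874 \left(- \frac{1}{15180}\right) - \frac{5884681216}{5909761} = - \frac{23979}{2530} - \frac{5884681216}{5909761} = - \frac{1366359421409}{1359245030}$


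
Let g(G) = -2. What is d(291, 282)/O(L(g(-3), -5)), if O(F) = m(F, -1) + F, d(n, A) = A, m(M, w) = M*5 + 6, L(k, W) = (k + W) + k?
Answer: -47/8 ≈ -5.8750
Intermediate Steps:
L(k, W) = W + 2*k (L(k, W) = (W + k) + k = W + 2*k)
m(M, w) = 6 + 5*M (m(M, w) = 5*M + 6 = 6 + 5*M)
O(F) = 6 + 6*F (O(F) = (6 + 5*F) + F = 6 + 6*F)
d(291, 282)/O(L(g(-3), -5)) = 282/(6 + 6*(-5 + 2*(-2))) = 282/(6 + 6*(-5 - 4)) = 282/(6 + 6*(-9)) = 282/(6 - 54) = 282/(-48) = 282*(-1/48) = -47/8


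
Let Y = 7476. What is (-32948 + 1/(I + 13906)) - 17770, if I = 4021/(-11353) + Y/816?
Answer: -544827317126566/10742287115 ≈ -50718.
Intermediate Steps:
I = 6799491/772004 (I = 4021/(-11353) + 7476/816 = 4021*(-1/11353) + 7476*(1/816) = -4021/11353 + 623/68 = 6799491/772004 ≈ 8.8076)
(-32948 + 1/(I + 13906)) - 17770 = (-32948 + 1/(6799491/772004 + 13906)) - 17770 = (-32948 + 1/(10742287115/772004)) - 17770 = (-32948 + 772004/10742287115) - 17770 = -353936875093016/10742287115 - 17770 = -544827317126566/10742287115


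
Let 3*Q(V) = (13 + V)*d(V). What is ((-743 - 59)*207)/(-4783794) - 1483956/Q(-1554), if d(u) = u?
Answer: -580535093811/318217179581 ≈ -1.8243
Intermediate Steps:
Q(V) = V*(13 + V)/3 (Q(V) = ((13 + V)*V)/3 = (V*(13 + V))/3 = V*(13 + V)/3)
((-743 - 59)*207)/(-4783794) - 1483956/Q(-1554) = ((-743 - 59)*207)/(-4783794) - 1483956*(-1/(518*(13 - 1554))) = -802*207*(-1/4783794) - 1483956/((1/3)*(-1554)*(-1541)) = -166014*(-1/4783794) - 1483956/798238 = 27669/797299 - 1483956*1/798238 = 27669/797299 - 741978/399119 = -580535093811/318217179581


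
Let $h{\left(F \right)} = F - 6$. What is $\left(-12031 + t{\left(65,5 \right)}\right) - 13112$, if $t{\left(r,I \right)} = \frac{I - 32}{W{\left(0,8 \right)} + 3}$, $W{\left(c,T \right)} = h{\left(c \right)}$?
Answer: $-25134$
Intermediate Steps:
$h{\left(F \right)} = -6 + F$ ($h{\left(F \right)} = F - 6 = -6 + F$)
$W{\left(c,T \right)} = -6 + c$
$t{\left(r,I \right)} = \frac{32}{3} - \frac{I}{3}$ ($t{\left(r,I \right)} = \frac{I - 32}{\left(-6 + 0\right) + 3} = \frac{-32 + I}{-6 + 3} = \frac{-32 + I}{-3} = \left(-32 + I\right) \left(- \frac{1}{3}\right) = \frac{32}{3} - \frac{I}{3}$)
$\left(-12031 + t{\left(65,5 \right)}\right) - 13112 = \left(-12031 + \left(\frac{32}{3} - \frac{5}{3}\right)\right) - 13112 = \left(-12031 + 9\right) - 13112 = -12022 - 13112 = -25134$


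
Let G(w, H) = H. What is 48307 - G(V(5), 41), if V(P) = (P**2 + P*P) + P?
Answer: 48266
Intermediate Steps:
V(P) = P + 2*P**2 (V(P) = (P**2 + P**2) + P = 2*P**2 + P = P + 2*P**2)
48307 - G(V(5), 41) = 48307 - 1*41 = 48307 - 41 = 48266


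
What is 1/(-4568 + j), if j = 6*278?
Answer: -1/2900 ≈ -0.00034483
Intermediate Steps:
j = 1668
1/(-4568 + j) = 1/(-4568 + 1668) = 1/(-2900) = -1/2900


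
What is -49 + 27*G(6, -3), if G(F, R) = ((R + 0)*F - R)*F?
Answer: -2479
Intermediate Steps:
G(F, R) = F*(-R + F*R) (G(F, R) = (R*F - R)*F = (F*R - R)*F = (-R + F*R)*F = F*(-R + F*R))
-49 + 27*G(6, -3) = -49 + 27*(6*(-3)*(-1 + 6)) = -49 + 27*(6*(-3)*5) = -49 + 27*(-90) = -49 - 2430 = -2479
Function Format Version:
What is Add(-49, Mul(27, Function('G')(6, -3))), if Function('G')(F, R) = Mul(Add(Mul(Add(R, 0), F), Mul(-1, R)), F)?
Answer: -2479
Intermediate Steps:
Function('G')(F, R) = Mul(F, Add(Mul(-1, R), Mul(F, R))) (Function('G')(F, R) = Mul(Add(Mul(R, F), Mul(-1, R)), F) = Mul(Add(Mul(F, R), Mul(-1, R)), F) = Mul(Add(Mul(-1, R), Mul(F, R)), F) = Mul(F, Add(Mul(-1, R), Mul(F, R))))
Add(-49, Mul(27, Function('G')(6, -3))) = Add(-49, Mul(27, Mul(6, -3, Add(-1, 6)))) = Add(-49, Mul(27, Mul(6, -3, 5))) = Add(-49, Mul(27, -90)) = Add(-49, -2430) = -2479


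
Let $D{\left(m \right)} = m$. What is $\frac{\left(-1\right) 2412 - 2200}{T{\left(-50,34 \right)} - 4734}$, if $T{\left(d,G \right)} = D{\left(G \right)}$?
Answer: $\frac{1153}{1175} \approx 0.98128$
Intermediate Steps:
$T{\left(d,G \right)} = G$
$\frac{\left(-1\right) 2412 - 2200}{T{\left(-50,34 \right)} - 4734} = \frac{\left(-1\right) 2412 - 2200}{34 - 4734} = \frac{-2412 - 2200}{-4700} = \left(-4612\right) \left(- \frac{1}{4700}\right) = \frac{1153}{1175}$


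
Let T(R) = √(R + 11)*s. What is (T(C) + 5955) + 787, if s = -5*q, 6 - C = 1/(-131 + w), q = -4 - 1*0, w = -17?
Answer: 6742 + 10*√93129/37 ≈ 6824.5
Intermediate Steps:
q = -4 (q = -4 + 0 = -4)
C = 889/148 (C = 6 - 1/(-131 - 17) = 6 - 1/(-148) = 6 - 1*(-1/148) = 6 + 1/148 = 889/148 ≈ 6.0068)
s = 20 (s = -5*(-4) = 20)
T(R) = 20*√(11 + R) (T(R) = √(R + 11)*20 = √(11 + R)*20 = 20*√(11 + R))
(T(C) + 5955) + 787 = (20*√(11 + 889/148) + 5955) + 787 = (20*√(2517/148) + 5955) + 787 = (20*(√93129/74) + 5955) + 787 = (10*√93129/37 + 5955) + 787 = (5955 + 10*√93129/37) + 787 = 6742 + 10*√93129/37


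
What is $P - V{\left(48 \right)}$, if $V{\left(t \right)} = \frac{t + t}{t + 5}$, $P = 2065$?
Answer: $\frac{109349}{53} \approx 2063.2$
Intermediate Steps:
$V{\left(t \right)} = \frac{2 t}{5 + t}$
$P - V{\left(48 \right)} = 2065 - 2 \cdot 48 \frac{1}{5 + 48} = 2065 - 2 \cdot 48 \cdot \frac{1}{53} = 2065 - \frac{96}{53} = \frac{109349}{53}$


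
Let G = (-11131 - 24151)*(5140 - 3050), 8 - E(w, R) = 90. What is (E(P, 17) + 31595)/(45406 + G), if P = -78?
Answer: -31513/73693974 ≈ -0.00042762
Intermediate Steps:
E(w, R) = -82 (E(w, R) = 8 - 1*90 = 8 - 90 = -82)
G = -73739380 (G = -35282*2090 = -73739380)
(E(P, 17) + 31595)/(45406 + G) = (-82 + 31595)/(45406 - 73739380) = 31513/(-73693974) = 31513*(-1/73693974) = -31513/73693974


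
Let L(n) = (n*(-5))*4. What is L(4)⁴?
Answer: 40960000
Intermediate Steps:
L(n) = -20*n (L(n) = -5*n*4 = -20*n)
L(4)⁴ = (-20*4)⁴ = (-80)⁴ = 40960000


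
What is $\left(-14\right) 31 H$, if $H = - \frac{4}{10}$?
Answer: $\frac{868}{5} \approx 173.6$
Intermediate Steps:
$H = - \frac{2}{5}$ ($H = \left(-4\right) \frac{1}{10} = - \frac{2}{5} \approx -0.4$)
$\left(-14\right) 31 H = \left(-14\right) 31 \left(- \frac{2}{5}\right) = \left(-434\right) \left(- \frac{2}{5}\right) = \frac{868}{5}$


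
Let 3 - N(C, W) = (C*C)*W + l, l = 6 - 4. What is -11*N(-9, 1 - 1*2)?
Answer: -902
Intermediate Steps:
l = 2
N(C, W) = 1 - W*C**2 (N(C, W) = 3 - ((C*C)*W + 2) = 3 - (C**2*W + 2) = 3 - (W*C**2 + 2) = 3 - (2 + W*C**2) = 3 + (-2 - W*C**2) = 1 - W*C**2)
-11*N(-9, 1 - 1*2) = -11*(1 - 1*(1 - 1*2)*(-9)**2) = -11*(1 - 1*(1 - 2)*81) = -11*(1 - 1*(-1)*81) = -11*(1 + 81) = -11*82 = -902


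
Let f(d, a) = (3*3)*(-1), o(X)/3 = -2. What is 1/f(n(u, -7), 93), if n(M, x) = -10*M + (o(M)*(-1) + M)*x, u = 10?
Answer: -⅑ ≈ -0.11111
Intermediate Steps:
o(X) = -6 (o(X) = 3*(-2) = -6)
n(M, x) = -10*M + x*(6 + M) (n(M, x) = -10*M + (-6*(-1) + M)*x = -10*M + (6 + M)*x = -10*M + x*(6 + M))
f(d, a) = -9 (f(d, a) = 9*(-1) = -9)
1/f(n(u, -7), 93) = 1/(-9) = -⅑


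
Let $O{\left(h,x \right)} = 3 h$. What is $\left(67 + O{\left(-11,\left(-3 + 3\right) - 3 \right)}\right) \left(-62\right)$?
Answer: $-2108$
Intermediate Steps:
$\left(67 + O{\left(-11,\left(-3 + 3\right) - 3 \right)}\right) \left(-62\right) = \left(67 + 3 \left(-11\right)\right) \left(-62\right) = \left(67 - 33\right) \left(-62\right) = 34 \left(-62\right) = -2108$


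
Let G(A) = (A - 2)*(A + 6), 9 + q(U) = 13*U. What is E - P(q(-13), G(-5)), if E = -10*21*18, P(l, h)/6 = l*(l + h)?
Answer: -201360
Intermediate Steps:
q(U) = -9 + 13*U
G(A) = (-2 + A)*(6 + A)
P(l, h) = 6*l*(h + l) (P(l, h) = 6*(l*(l + h)) = 6*(l*(h + l)) = 6*l*(h + l))
E = -3780 (E = -210*18 = -3780)
E - P(q(-13), G(-5)) = -3780 - 6*(-9 + 13*(-13))*((-12 + (-5)² + 4*(-5)) + (-9 + 13*(-13))) = -3780 - 6*(-9 - 169)*((-12 + 25 - 20) + (-9 - 169)) = -3780 - 6*(-178)*(-7 - 178) = -3780 - 6*(-178)*(-185) = -3780 - 1*197580 = -3780 - 197580 = -201360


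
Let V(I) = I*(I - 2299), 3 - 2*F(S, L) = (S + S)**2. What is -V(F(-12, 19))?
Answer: -2962983/4 ≈ -7.4075e+5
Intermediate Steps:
F(S, L) = 3/2 - 2*S**2 (F(S, L) = 3/2 - (S + S)**2/2 = 3/2 - 4*S**2/2 = 3/2 - 2*S**2)
V(I) = I*(-2299 + I)
-V(F(-12, 19)) = -(3/2 - 2*(-12)**2)*(-2299 + (3/2 - 2*(-12)**2)) = -(3/2 - 2*144)*(-2299 + (3/2 - 2*144)) = -(3/2 - 288)*(-2299 + (3/2 - 288)) = -(-573)*(-2299 - 573/2)/2 = -(-573)*(-5171)/(2*2) = -1*2962983/4 = -2962983/4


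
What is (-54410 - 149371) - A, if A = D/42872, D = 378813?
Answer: -8736877845/42872 ≈ -2.0379e+5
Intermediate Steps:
A = 378813/42872 ≈ 8.8359
(-54410 - 149371) - A = (-54410 - 149371) - 1*378813/42872 = -203781 - 378813/42872 = -8736877845/42872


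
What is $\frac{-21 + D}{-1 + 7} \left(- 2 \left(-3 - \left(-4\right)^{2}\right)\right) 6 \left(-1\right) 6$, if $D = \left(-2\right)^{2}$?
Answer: $3876$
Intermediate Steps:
$D = 4$
$\frac{-21 + D}{-1 + 7} \left(- 2 \left(-3 - \left(-4\right)^{2}\right)\right) 6 \left(-1\right) 6 = \frac{-21 + 4}{-1 + 7} \left(- 2 \left(-3 - \left(-4\right)^{2}\right)\right) 6 \left(-1\right) 6 = - \frac{17}{6} \left(- 2 \left(-3 - 16\right)\right) \left(\left(-6\right) 6\right) = \left(-17\right) \frac{1}{6} \left(- 2 \left(-3 - 16\right)\right) \left(-36\right) = - \frac{17 \left(\left(-2\right) \left(-19\right)\right)}{6} \left(-36\right) = \left(- \frac{17}{6}\right) 38 \left(-36\right) = \left(- \frac{323}{3}\right) \left(-36\right) = 3876$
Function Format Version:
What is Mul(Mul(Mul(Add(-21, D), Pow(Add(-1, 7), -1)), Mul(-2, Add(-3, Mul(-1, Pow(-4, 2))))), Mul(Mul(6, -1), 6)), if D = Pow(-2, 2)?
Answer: 3876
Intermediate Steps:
D = 4
Mul(Mul(Mul(Add(-21, D), Pow(Add(-1, 7), -1)), Mul(-2, Add(-3, Mul(-1, Pow(-4, 2))))), Mul(Mul(6, -1), 6)) = Mul(Mul(Mul(Add(-21, 4), Pow(Add(-1, 7), -1)), Mul(-2, Add(-3, Mul(-1, Pow(-4, 2))))), Mul(Mul(6, -1), 6)) = Mul(Mul(Mul(-17, Pow(6, -1)), Mul(-2, Add(-3, Mul(-1, 16)))), Mul(-6, 6)) = Mul(Mul(Mul(-17, Rational(1, 6)), Mul(-2, Add(-3, -16))), -36) = Mul(Mul(Rational(-17, 6), Mul(-2, -19)), -36) = Mul(Mul(Rational(-17, 6), 38), -36) = Mul(Rational(-323, 3), -36) = 3876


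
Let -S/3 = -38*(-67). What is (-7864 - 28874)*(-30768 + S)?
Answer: 1410959628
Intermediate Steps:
S = -7638 (S = -(-114)*(-67) = -3*2546 = -7638)
(-7864 - 28874)*(-30768 + S) = (-7864 - 28874)*(-30768 - 7638) = -36738*(-38406) = 1410959628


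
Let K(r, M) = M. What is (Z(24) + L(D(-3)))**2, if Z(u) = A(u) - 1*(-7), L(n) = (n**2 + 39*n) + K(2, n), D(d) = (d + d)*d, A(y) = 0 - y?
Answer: 1054729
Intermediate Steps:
A(y) = -y
D(d) = 2*d**2 (D(d) = (2*d)*d = 2*d**2)
L(n) = n**2 + 40*n (L(n) = (n**2 + 39*n) + n = n**2 + 40*n)
Z(u) = 7 - u (Z(u) = -u - 1*(-7) = -u + 7 = 7 - u)
(Z(24) + L(D(-3)))**2 = ((7 - 1*24) + (2*(-3)**2)*(40 + 2*(-3)**2))**2 = ((7 - 24) + (2*9)*(40 + 2*9))**2 = (-17 + 18*(40 + 18))**2 = (-17 + 18*58)**2 = (-17 + 1044)**2 = 1027**2 = 1054729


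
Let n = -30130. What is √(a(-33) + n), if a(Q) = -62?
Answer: 4*I*√1887 ≈ 173.76*I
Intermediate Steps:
√(a(-33) + n) = √(-62 - 30130) = √(-30192) = 4*I*√1887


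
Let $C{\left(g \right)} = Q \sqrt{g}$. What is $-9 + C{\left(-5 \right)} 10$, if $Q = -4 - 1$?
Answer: $-9 - 50 i \sqrt{5} \approx -9.0 - 111.8 i$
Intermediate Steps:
$Q = -5$
$C{\left(g \right)} = - 5 \sqrt{g}$
$-9 + C{\left(-5 \right)} 10 = -9 + - 5 \sqrt{-5} \cdot 10 = -9 + - 5 i \sqrt{5} \cdot 10 = -9 - 50 i \sqrt{5}$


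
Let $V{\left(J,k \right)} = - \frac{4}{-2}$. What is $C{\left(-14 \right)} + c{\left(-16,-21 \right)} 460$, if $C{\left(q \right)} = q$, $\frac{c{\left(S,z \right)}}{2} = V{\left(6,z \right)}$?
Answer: $1826$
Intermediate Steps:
$V{\left(J,k \right)} = 2$ ($V{\left(J,k \right)} = \left(-4\right) \left(- \frac{1}{2}\right) = 2$)
$c{\left(S,z \right)} = 4$ ($c{\left(S,z \right)} = 2 \cdot 2 = 4$)
$C{\left(-14 \right)} + c{\left(-16,-21 \right)} 460 = -14 + 4 \cdot 460 = -14 + 1840 = 1826$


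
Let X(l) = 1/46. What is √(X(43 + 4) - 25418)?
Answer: I*√53784442/46 ≈ 159.43*I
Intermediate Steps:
X(l) = 1/46
√(X(43 + 4) - 25418) = √(1/46 - 25418) = √(-1169227/46) = I*√53784442/46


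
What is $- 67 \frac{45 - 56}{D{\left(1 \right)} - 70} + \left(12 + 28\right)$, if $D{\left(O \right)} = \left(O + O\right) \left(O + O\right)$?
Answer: $\frac{173}{6} \approx 28.833$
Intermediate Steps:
$D{\left(O \right)} = 4 O^{2}$ ($D{\left(O \right)} = 2 O 2 O = 4 O^{2}$)
$- 67 \frac{45 - 56}{D{\left(1 \right)} - 70} + \left(12 + 28\right) = - 67 \frac{45 - 56}{4 \cdot 1^{2} - 70} + \left(12 + 28\right) = - 67 \left(- \frac{11}{4 \cdot 1 - 70}\right) + 40 = - 67 \left(- \frac{11}{4 - 70}\right) + 40 = - 67 \left(- \frac{11}{-66}\right) + 40 = - 67 \left(\left(-11\right) \left(- \frac{1}{66}\right)\right) + 40 = \left(-67\right) \frac{1}{6} + 40 = - \frac{67}{6} + 40 = \frac{173}{6}$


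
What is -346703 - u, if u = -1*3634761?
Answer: 3288058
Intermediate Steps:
u = -3634761
-346703 - u = -346703 - 1*(-3634761) = -346703 + 3634761 = 3288058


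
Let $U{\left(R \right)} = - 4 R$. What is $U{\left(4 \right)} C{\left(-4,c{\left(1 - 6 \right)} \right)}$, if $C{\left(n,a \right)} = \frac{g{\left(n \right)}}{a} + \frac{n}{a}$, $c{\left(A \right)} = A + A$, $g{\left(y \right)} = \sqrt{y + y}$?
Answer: $- \frac{32}{5} + \frac{16 i \sqrt{2}}{5} \approx -6.4 + 4.5255 i$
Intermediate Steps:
$g{\left(y \right)} = \sqrt{2} \sqrt{y}$ ($g{\left(y \right)} = \sqrt{2 y} = \sqrt{2} \sqrt{y}$)
$c{\left(A \right)} = 2 A$
$C{\left(n,a \right)} = \frac{n}{a} + \frac{\sqrt{2} \sqrt{n}}{a}$ ($C{\left(n,a \right)} = \frac{\sqrt{2} \sqrt{n}}{a} + \frac{n}{a} = \frac{n}{a} + \frac{\sqrt{2} \sqrt{n}}{a}$)
$U{\left(4 \right)} C{\left(-4,c{\left(1 - 6 \right)} \right)} = \left(-4\right) 4 \frac{-4 + \sqrt{2} \sqrt{-4}}{2 \left(1 - 6\right)} = - 16 \frac{-4 + \sqrt{2} \cdot 2 i}{2 \left(1 - 6\right)} = - 16 \frac{-4 + 2 i \sqrt{2}}{2 \left(-5\right)} = - 16 \frac{-4 + 2 i \sqrt{2}}{-10} = - 16 \left(- \frac{-4 + 2 i \sqrt{2}}{10}\right) = - 16 \left(\frac{2}{5} - \frac{i \sqrt{2}}{5}\right) = - \frac{32}{5} + \frac{16 i \sqrt{2}}{5}$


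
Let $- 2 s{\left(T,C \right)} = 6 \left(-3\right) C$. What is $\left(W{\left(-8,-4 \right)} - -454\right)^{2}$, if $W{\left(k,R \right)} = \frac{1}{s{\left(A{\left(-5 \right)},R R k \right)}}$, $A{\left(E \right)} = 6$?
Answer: $\frac{273536322049}{1327104} \approx 2.0612 \cdot 10^{5}$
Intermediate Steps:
$s{\left(T,C \right)} = 9 C$ ($s{\left(T,C \right)} = - \frac{6 \left(-3\right) C}{2} = - \frac{\left(-18\right) C}{2} = 9 C$)
$W{\left(k,R \right)} = \frac{1}{9 R^{2} k}$ ($W{\left(k,R \right)} = \frac{1}{9 R R k} = \frac{1}{9 R^{2} k}$)
$\left(W{\left(-8,-4 \right)} - -454\right)^{2} = \left(\frac{1}{9 \cdot 16 \left(-8\right)} - -454\right)^{2} = \left(\frac{1}{9} \cdot \frac{1}{16} \left(- \frac{1}{8}\right) + 454\right)^{2} = \left(- \frac{1}{1152} + 454\right)^{2} = \left(\frac{523007}{1152}\right)^{2} = \frac{273536322049}{1327104}$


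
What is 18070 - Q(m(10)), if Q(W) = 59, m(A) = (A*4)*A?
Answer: 18011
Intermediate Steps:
m(A) = 4*A² (m(A) = (4*A)*A = 4*A²)
18070 - Q(m(10)) = 18070 - 1*59 = 18070 - 59 = 18011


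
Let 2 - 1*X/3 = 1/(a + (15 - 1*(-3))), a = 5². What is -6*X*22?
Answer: -33660/43 ≈ -782.79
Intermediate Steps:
a = 25
X = 255/43 (X = 6 - 3/(25 + (15 - 1*(-3))) = 6 - 3/(25 + (15 + 3)) = 6 - 3/(25 + 18) = 6 - 3/43 = 255/43 ≈ 5.9302)
-6*X*22 = -6*255/43*22 = -1530/43*22 = -33660/43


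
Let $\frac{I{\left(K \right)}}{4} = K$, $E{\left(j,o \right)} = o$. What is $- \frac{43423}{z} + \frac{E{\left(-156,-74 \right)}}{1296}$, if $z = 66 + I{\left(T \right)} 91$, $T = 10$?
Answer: $- \frac{14137613}{1200744} \approx -11.774$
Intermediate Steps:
$I{\left(K \right)} = 4 K$
$z = 3706$ ($z = 66 + 4 \cdot 10 \cdot 91 = 66 + 40 \cdot 91 = 66 + 3640 = 3706$)
$- \frac{43423}{z} + \frac{E{\left(-156,-74 \right)}}{1296} = - \frac{43423}{3706} - \frac{74}{1296} = \left(-43423\right) \frac{1}{3706} - \frac{37}{648} = - \frac{43423}{3706} - \frac{37}{648} = - \frac{14137613}{1200744}$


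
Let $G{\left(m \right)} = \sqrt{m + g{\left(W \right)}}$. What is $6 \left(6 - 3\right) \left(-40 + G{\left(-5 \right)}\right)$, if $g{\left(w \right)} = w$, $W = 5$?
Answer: $-720$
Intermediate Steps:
$G{\left(m \right)} = \sqrt{5 + m}$ ($G{\left(m \right)} = \sqrt{m + 5} = \sqrt{5 + m}$)
$6 \left(6 - 3\right) \left(-40 + G{\left(-5 \right)}\right) = 6 \left(6 - 3\right) \left(-40 + \sqrt{5 - 5}\right) = 6 \cdot 3 \left(-40 + \sqrt{0}\right) = 18 \left(-40 + 0\right) = 18 \left(-40\right) = -720$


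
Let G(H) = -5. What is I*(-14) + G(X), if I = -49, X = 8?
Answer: 681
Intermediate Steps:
I*(-14) + G(X) = -49*(-14) - 5 = 686 - 5 = 681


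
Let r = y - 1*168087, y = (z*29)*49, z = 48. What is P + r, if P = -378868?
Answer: -478747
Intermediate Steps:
y = 68208 (y = (48*29)*49 = 1392*49 = 68208)
r = -99879 (r = 68208 - 1*168087 = 68208 - 168087 = -99879)
P + r = -378868 - 99879 = -478747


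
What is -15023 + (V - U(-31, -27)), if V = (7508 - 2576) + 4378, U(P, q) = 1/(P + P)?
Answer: -354205/62 ≈ -5713.0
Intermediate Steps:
U(P, q) = 1/(2*P)
V = 9310 (V = 4932 + 4378 = 9310)
-15023 + (V - U(-31, -27)) = -15023 + (9310 - 1/(2*(-31))) = -15023 + (9310 - (-1)/(2*31)) = -15023 + (9310 - 1*(-1/62)) = -15023 + (9310 + 1/62) = -15023 + 577221/62 = -354205/62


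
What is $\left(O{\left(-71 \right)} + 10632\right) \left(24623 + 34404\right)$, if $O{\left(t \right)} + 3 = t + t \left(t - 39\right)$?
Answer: $1084207936$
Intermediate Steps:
$O{\left(t \right)} = -3 + t + t \left(-39 + t\right)$ ($O{\left(t \right)} = -3 + \left(t + t \left(t - 39\right)\right) = -3 + \left(t + t \left(-39 + t\right)\right) = -3 + t + t \left(-39 + t\right)$)
$\left(O{\left(-71 \right)} + 10632\right) \left(24623 + 34404\right) = \left(\left(-3 + \left(-71\right)^{2} - -2698\right) + 10632\right) \left(24623 + 34404\right) = \left(\left(-3 + 5041 + 2698\right) + 10632\right) 59027 = \left(7736 + 10632\right) 59027 = 18368 \cdot 59027 = 1084207936$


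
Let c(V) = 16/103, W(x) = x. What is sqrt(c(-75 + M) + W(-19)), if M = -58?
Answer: I*sqrt(199923)/103 ≈ 4.341*I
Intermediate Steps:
c(V) = 16/103 (c(V) = 16*(1/103) = 16/103)
sqrt(c(-75 + M) + W(-19)) = sqrt(16/103 - 19) = sqrt(-1941/103) = I*sqrt(199923)/103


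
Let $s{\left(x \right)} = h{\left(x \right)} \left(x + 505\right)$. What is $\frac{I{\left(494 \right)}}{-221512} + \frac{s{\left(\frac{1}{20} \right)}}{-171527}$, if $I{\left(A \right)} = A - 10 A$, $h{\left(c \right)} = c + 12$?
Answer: $- \frac{29274015849}{1899764441200} \approx -0.015409$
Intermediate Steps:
$h{\left(c \right)} = 12 + c$
$I{\left(A \right)} = - 9 A$
$s{\left(x \right)} = \left(12 + x\right) \left(505 + x\right)$ ($s{\left(x \right)} = \left(12 + x\right) \left(x + 505\right) = \left(12 + x\right) \left(505 + x\right)$)
$\frac{I{\left(494 \right)}}{-221512} + \frac{s{\left(\frac{1}{20} \right)}}{-171527} = \frac{\left(-9\right) 494}{-221512} + \frac{\left(12 + \frac{1}{20}\right) \left(505 + \frac{1}{20}\right)}{-171527} = \left(-4446\right) \left(- \frac{1}{221512}\right) + \left(12 + \frac{1}{20}\right) \left(505 + \frac{1}{20}\right) \left(- \frac{1}{171527}\right) = \frac{2223}{110756} + \frac{241}{20} \cdot \frac{10101}{20} \left(- \frac{1}{171527}\right) = \frac{2223}{110756} + \frac{2434341}{400} \left(- \frac{1}{171527}\right) = \frac{2223}{110756} - \frac{2434341}{68610800} = - \frac{29274015849}{1899764441200}$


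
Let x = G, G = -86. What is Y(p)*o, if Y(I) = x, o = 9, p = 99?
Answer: -774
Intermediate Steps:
x = -86
Y(I) = -86
Y(p)*o = -86*9 = -774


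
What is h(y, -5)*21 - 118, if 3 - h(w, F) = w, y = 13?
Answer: -328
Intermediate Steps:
h(w, F) = 3 - w
h(y, -5)*21 - 118 = (3 - 1*13)*21 - 118 = (3 - 13)*21 - 118 = -10*21 - 118 = -210 - 118 = -328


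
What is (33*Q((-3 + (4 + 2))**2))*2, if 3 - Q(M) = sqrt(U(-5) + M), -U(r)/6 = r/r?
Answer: 198 - 66*sqrt(3) ≈ 83.685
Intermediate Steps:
U(r) = -6 (U(r) = -6*r/r = -6*1 = -6)
Q(M) = 3 - sqrt(-6 + M)
(33*Q((-3 + (4 + 2))**2))*2 = (33*(3 - sqrt(-6 + (-3 + (4 + 2))**2)))*2 = (33*(3 - sqrt(-6 + (-3 + 6)**2)))*2 = (33*(3 - sqrt(-6 + 3**2)))*2 = (33*(3 - sqrt(-6 + 9)))*2 = (33*(3 - sqrt(3)))*2 = (99 - 33*sqrt(3))*2 = 198 - 66*sqrt(3)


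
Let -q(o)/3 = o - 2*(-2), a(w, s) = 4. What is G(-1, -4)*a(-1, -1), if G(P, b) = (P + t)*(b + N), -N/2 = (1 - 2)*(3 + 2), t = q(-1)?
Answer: -240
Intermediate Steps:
q(o) = -12 - 3*o (q(o) = -3*(o - 2*(-2)) = -3*(o + 4) = -3*(4 + o) = -12 - 3*o)
t = -9 (t = -12 - 3*(-1) = -12 + 3 = -9)
N = 10 (N = -2*(1 - 2)*(3 + 2) = -(-2)*5 = -2*(-5) = 10)
G(P, b) = (-9 + P)*(10 + b) (G(P, b) = (P - 9)*(b + 10) = (-9 + P)*(10 + b))
G(-1, -4)*a(-1, -1) = (-90 - 9*(-4) + 10*(-1) - 1*(-4))*4 = (-90 + 36 - 10 + 4)*4 = -60*4 = -240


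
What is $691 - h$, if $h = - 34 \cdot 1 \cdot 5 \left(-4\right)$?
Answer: $11$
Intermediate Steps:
$h = 680$ ($h = - 34 \cdot 5 \left(-4\right) = \left(-34\right) \left(-20\right) = 680$)
$691 - h = 691 - 680 = 11$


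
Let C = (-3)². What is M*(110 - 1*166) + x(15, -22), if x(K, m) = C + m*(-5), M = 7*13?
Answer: -4977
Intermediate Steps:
M = 91
C = 9
x(K, m) = 9 - 5*m (x(K, m) = 9 + m*(-5) = 9 - 5*m)
M*(110 - 1*166) + x(15, -22) = 91*(110 - 1*166) + (9 - 5*(-22)) = 91*(110 - 166) + (9 + 110) = 91*(-56) + 119 = -5096 + 119 = -4977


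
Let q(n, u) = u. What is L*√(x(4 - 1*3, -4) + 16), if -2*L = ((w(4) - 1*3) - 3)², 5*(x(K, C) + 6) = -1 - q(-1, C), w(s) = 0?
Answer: -18*√265/5 ≈ -58.604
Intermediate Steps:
x(K, C) = -31/5 - C/5 (x(K, C) = -6 + (-1 - C)/5 = -6 + (-⅕ - C/5) = -31/5 - C/5)
L = -18 (L = -((0 - 1*3) - 3)²/2 = -((0 - 3) - 3)²/2 = -(-3 - 3)²/2 = -½*(-6)² = -½*36 = -18)
L*√(x(4 - 1*3, -4) + 16) = -18*√((-31/5 - ⅕*(-4)) + 16) = -18*√((-31/5 + ⅘) + 16) = -18*√(-27/5 + 16) = -18*√265/5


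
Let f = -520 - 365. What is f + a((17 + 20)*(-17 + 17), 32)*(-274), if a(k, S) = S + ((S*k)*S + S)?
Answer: -18421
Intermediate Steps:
f = -885
a(k, S) = 2*S + k*S² (a(k, S) = S + (k*S² + S) = S + (S + k*S²) = 2*S + k*S²)
f + a((17 + 20)*(-17 + 17), 32)*(-274) = -885 + (32*(2 + 32*((17 + 20)*(-17 + 17))))*(-274) = -885 + (32*(2 + 32*(37*0)))*(-274) = -885 + (32*(2 + 32*0))*(-274) = -885 + (32*(2 + 0))*(-274) = -885 + (32*2)*(-274) = -885 + 64*(-274) = -885 - 17536 = -18421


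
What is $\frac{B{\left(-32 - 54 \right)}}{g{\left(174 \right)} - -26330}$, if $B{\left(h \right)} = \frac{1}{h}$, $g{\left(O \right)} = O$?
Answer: $- \frac{1}{2279344} \approx -4.3872 \cdot 10^{-7}$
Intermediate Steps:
$\frac{B{\left(-32 - 54 \right)}}{g{\left(174 \right)} - -26330} = \frac{1}{\left(-32 - 54\right) \left(174 - -26330\right)} = \frac{1}{\left(-32 - 54\right) \left(174 + 26330\right)} = \frac{1}{\left(-86\right) 26504} = \left(- \frac{1}{86}\right) \frac{1}{26504} = - \frac{1}{2279344}$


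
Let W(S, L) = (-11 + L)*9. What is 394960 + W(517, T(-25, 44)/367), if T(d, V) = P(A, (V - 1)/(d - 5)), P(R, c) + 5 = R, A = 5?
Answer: 394861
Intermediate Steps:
P(R, c) = -5 + R
T(d, V) = 0 (T(d, V) = -5 + 5 = 0)
W(S, L) = -99 + 9*L
394960 + W(517, T(-25, 44)/367) = 394960 + (-99 + 9*(0/367)) = 394960 + (-99 + 9*(0*(1/367))) = 394960 + (-99 + 9*0) = 394960 + (-99 + 0) = 394960 - 99 = 394861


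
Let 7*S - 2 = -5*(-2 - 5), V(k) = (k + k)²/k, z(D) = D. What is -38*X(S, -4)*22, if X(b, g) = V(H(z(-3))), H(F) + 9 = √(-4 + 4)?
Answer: 30096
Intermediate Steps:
H(F) = -9 (H(F) = -9 + √(-4 + 4) = -9 + √0 = -9 + 0 = -9)
V(k) = 4*k (V(k) = (2*k)²/k = (4*k²)/k = 4*k)
S = 37/7 (S = 2/7 + (-5*(-2 - 5))/7 = 2/7 + (-5*(-7))/7 = 2/7 + (⅐)*35 = 2/7 + 5 = 37/7 ≈ 5.2857)
X(b, g) = -36 (X(b, g) = 4*(-9) = -36)
-38*X(S, -4)*22 = -38*(-36)*22 = 1368*22 = 30096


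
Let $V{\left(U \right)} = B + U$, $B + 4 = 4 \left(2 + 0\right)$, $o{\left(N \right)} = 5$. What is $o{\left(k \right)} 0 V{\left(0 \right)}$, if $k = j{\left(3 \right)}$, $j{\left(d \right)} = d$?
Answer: $0$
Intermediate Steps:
$k = 3$
$B = 4$ ($B = -4 + 4 \left(2 + 0\right) = -4 + 4 \cdot 2 = -4 + 8 = 4$)
$V{\left(U \right)} = 4 + U$
$o{\left(k \right)} 0 V{\left(0 \right)} = 5 \cdot 0 \left(4 + 0\right) = 0 \cdot 4 = 0$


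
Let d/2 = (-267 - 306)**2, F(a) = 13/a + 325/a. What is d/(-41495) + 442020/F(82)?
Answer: 751895440698/7012655 ≈ 1.0722e+5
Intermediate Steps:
F(a) = 338/a
d = 656658 (d = 2*(-267 - 306)**2 = 2*(-573)**2 = 2*328329 = 656658)
d/(-41495) + 442020/F(82) = 656658/(-41495) + 442020/((338/82)) = 656658*(-1/41495) + 442020/((338*(1/82))) = -656658/41495 + 442020/(169/41) = -656658/41495 + 442020*(41/169) = -656658/41495 + 18122820/169 = 751895440698/7012655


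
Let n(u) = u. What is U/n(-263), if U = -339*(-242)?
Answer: -82038/263 ≈ -311.93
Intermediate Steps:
U = 82038
U/n(-263) = 82038/(-263) = 82038*(-1/263) = -82038/263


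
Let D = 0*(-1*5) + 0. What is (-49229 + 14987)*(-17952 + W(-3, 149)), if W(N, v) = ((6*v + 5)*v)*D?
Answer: 614712384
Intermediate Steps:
D = 0 (D = 0*(-5) + 0 = 0 + 0 = 0)
W(N, v) = 0 (W(N, v) = ((6*v + 5)*v)*0 = ((5 + 6*v)*v)*0 = (v*(5 + 6*v))*0 = 0)
(-49229 + 14987)*(-17952 + W(-3, 149)) = (-49229 + 14987)*(-17952 + 0) = -34242*(-17952) = 614712384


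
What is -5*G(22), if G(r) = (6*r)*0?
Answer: 0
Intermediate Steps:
G(r) = 0
-5*G(22) = -5*0 = 0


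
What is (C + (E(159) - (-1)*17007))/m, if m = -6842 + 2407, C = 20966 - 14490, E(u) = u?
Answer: -23642/4435 ≈ -5.3308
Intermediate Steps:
C = 6476
m = -4435
(C + (E(159) - (-1)*17007))/m = (6476 + (159 - (-1)*17007))/(-4435) = (6476 + (159 - 1*(-17007)))*(-1/4435) = (6476 + (159 + 17007))*(-1/4435) = (6476 + 17166)*(-1/4435) = 23642*(-1/4435) = -23642/4435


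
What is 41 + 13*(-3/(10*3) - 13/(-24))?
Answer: 5609/120 ≈ 46.742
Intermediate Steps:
41 + 13*(-3/(10*3) - 13/(-24)) = 41 + 13*(-3/30 - 13*(-1/24)) = 41 + 13*(-3*1/30 + 13/24) = 41 + 13*(-⅒ + 13/24) = 41 + 13*(53/120) = 41 + 689/120 = 5609/120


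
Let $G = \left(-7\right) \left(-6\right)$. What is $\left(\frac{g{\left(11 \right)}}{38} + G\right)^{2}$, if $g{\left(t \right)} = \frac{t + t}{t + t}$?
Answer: $\frac{2550409}{1444} \approx 1766.2$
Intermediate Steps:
$g{\left(t \right)} = 1$ ($g{\left(t \right)} = \frac{2 t}{2 t} = 2 t \frac{1}{2 t} = 1$)
$G = 42$
$\left(\frac{g{\left(11 \right)}}{38} + G\right)^{2} = \left(1 \cdot \frac{1}{38} + 42\right)^{2} = \left(\frac{1}{38} + 42\right)^{2} = \left(\frac{1597}{38}\right)^{2} = \frac{2550409}{1444}$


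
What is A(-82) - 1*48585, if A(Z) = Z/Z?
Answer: -48584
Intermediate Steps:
A(Z) = 1
A(-82) - 1*48585 = 1 - 1*48585 = 1 - 48585 = -48584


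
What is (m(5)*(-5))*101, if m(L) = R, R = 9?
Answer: -4545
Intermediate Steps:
m(L) = 9
(m(5)*(-5))*101 = (9*(-5))*101 = -45*101 = -4545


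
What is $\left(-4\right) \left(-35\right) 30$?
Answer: $4200$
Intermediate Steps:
$\left(-4\right) \left(-35\right) 30 = 140 \cdot 30 = 4200$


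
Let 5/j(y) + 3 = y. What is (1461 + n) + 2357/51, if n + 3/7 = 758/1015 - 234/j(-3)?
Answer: 18514621/10353 ≈ 1788.3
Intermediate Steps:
j(y) = 5/(-3 + y)
n = 57067/203 (n = -3/7 + (758/1015 - 234/(5/(-3 - 3))) = -3/7 + (758*(1/1015) - 234/(5/(-6))) = -3/7 + (758/1015 - 234/(5*(-⅙))) = -3/7 + (758/1015 - 234/(-⅚)) = -3/7 + (758/1015 - 234*(-6/5)) = -3/7 + (758/1015 + 1404/5) = -3/7 + 57154/203 = 57067/203 ≈ 281.12)
(1461 + n) + 2357/51 = (1461 + 57067/203) + 2357/51 = 353650/203 + 2357*(1/51) = 353650/203 + 2357/51 = 18514621/10353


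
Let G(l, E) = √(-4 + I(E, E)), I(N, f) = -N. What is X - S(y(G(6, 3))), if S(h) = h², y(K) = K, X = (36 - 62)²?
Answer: 683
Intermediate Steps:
G(l, E) = √(-4 - E)
X = 676 (X = (-26)² = 676)
X - S(y(G(6, 3))) = 676 - (√(-4 - 1*3))² = 676 - (√(-4 - 3))² = 676 - (√(-7))² = 676 - (I*√7)² = 676 - 1*(-7) = 676 + 7 = 683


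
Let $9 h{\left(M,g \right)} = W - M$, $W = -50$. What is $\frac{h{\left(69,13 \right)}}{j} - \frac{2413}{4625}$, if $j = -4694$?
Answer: $- \frac{101389223}{195387750} \approx -0.51891$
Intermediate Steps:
$h{\left(M,g \right)} = - \frac{50}{9} - \frac{M}{9}$ ($h{\left(M,g \right)} = \frac{-50 - M}{9} = - \frac{50}{9} - \frac{M}{9}$)
$\frac{h{\left(69,13 \right)}}{j} - \frac{2413}{4625} = \frac{- \frac{50}{9} - \frac{23}{3}}{-4694} - \frac{2413}{4625} = \left(- \frac{50}{9} - \frac{23}{3}\right) \left(- \frac{1}{4694}\right) - \frac{2413}{4625} = \left(- \frac{119}{9}\right) \left(- \frac{1}{4694}\right) - \frac{2413}{4625} = \frac{119}{42246} - \frac{2413}{4625} = - \frac{101389223}{195387750}$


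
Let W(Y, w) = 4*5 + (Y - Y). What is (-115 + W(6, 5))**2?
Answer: 9025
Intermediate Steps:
W(Y, w) = 20 (W(Y, w) = 20 + 0 = 20)
(-115 + W(6, 5))**2 = (-115 + 20)**2 = (-95)**2 = 9025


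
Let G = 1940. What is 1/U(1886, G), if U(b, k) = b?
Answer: 1/1886 ≈ 0.00053022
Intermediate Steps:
1/U(1886, G) = 1/1886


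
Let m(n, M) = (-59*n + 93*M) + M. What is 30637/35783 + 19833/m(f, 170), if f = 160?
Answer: 303350073/78006940 ≈ 3.8888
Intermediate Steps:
m(n, M) = -59*n + 94*M
30637/35783 + 19833/m(f, 170) = 30637/35783 + 19833/(-59*160 + 94*170) = 30637*(1/35783) + 19833/(-9440 + 15980) = 30637/35783 + 19833/6540 = 30637/35783 + 19833*(1/6540) = 30637/35783 + 6611/2180 = 303350073/78006940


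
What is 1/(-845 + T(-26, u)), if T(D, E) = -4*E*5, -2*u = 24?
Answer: -1/605 ≈ -0.0016529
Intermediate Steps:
u = -12 (u = -½*24 = -12)
T(D, E) = -20*E
1/(-845 + T(-26, u)) = 1/(-845 - 20*(-12)) = 1/(-845 + 240) = 1/(-605) = -1/605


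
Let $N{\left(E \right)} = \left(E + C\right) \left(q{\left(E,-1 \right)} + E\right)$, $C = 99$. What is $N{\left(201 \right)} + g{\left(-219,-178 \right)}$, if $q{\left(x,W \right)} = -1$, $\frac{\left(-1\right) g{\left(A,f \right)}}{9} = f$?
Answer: $61602$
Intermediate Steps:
$g{\left(A,f \right)} = - 9 f$
$N{\left(E \right)} = \left(-1 + E\right) \left(99 + E\right)$ ($N{\left(E \right)} = \left(E + 99\right) \left(-1 + E\right) = \left(99 + E\right) \left(-1 + E\right) = \left(-1 + E\right) \left(99 + E\right)$)
$N{\left(201 \right)} + g{\left(-219,-178 \right)} = \left(-99 + 201^{2} + 98 \cdot 201\right) - -1602 = \left(-99 + 40401 + 19698\right) + 1602 = 60000 + 1602 = 61602$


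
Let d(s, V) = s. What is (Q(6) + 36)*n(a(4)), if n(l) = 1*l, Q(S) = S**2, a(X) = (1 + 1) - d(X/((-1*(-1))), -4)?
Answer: -144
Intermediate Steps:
a(X) = 2 - X (a(X) = (1 + 1) - X/((-1*(-1))) = 2 - X/1 = 2 - X)
n(l) = l
(Q(6) + 36)*n(a(4)) = (6**2 + 36)*(2 - 1*4) = (36 + 36)*(2 - 4) = 72*(-2) = -144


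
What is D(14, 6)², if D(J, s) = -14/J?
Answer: 1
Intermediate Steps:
D(14, 6)² = (-14/14)² = (-14*1/14)² = (-1)² = 1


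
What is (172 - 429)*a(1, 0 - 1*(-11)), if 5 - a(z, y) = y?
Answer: 1542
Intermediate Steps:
a(z, y) = 5 - y
(172 - 429)*a(1, 0 - 1*(-11)) = (172 - 429)*(5 - (0 - 1*(-11))) = -257*(5 - (0 + 11)) = -257*(5 - 1*11) = -257*(5 - 11) = -257*(-6) = 1542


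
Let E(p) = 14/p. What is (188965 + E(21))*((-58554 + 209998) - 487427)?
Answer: -190467754751/3 ≈ -6.3489e+10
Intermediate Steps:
(188965 + E(21))*((-58554 + 209998) - 487427) = (188965 + 14/21)*((-58554 + 209998) - 487427) = (188965 + 14*(1/21))*(151444 - 487427) = (188965 + ⅔)*(-335983) = (566897/3)*(-335983) = -190467754751/3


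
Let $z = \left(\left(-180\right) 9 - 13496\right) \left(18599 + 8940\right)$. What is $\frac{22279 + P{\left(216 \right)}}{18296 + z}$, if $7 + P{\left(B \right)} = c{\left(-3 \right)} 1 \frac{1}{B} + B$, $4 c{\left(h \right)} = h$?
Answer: $- \frac{6476543}{119883233664} \approx -5.4024 \cdot 10^{-5}$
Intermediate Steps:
$c{\left(h \right)} = \frac{h}{4}$
$z = -416279524$ ($z = \left(-1620 - 13496\right) 27539 = \left(-15116\right) 27539 = -416279524$)
$P{\left(B \right)} = -7 + B - \frac{3}{4 B}$ ($P{\left(B \right)} = -7 + \left(\frac{1}{4} \left(-3\right) 1 \frac{1}{B} + B\right) = -7 + \left(- \frac{3}{4 B} + B\right) = -7 + \left(B - \frac{3}{4 B}\right) = -7 + B - \frac{3}{4 B}$)
$\frac{22279 + P{\left(216 \right)}}{18296 + z} = \frac{22279 - \left(-209 + \frac{1}{288}\right)}{18296 - 416279524} = \frac{22279 - - \frac{60191}{288}}{-416261228} = \left(22279 - - \frac{60191}{288}\right) \left(- \frac{1}{416261228}\right) = \left(22279 + \frac{60191}{288}\right) \left(- \frac{1}{416261228}\right) = \frac{6476543}{288} \left(- \frac{1}{416261228}\right) = - \frac{6476543}{119883233664}$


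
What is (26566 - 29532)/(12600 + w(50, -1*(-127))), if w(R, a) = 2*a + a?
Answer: -2966/12981 ≈ -0.22849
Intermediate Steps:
w(R, a) = 3*a
(26566 - 29532)/(12600 + w(50, -1*(-127))) = (26566 - 29532)/(12600 + 3*(-1*(-127))) = -2966/(12600 + 3*127) = -2966/(12600 + 381) = -2966/12981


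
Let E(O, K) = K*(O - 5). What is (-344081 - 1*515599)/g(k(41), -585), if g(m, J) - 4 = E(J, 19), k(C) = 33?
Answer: 429840/5603 ≈ 76.716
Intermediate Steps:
E(O, K) = K*(-5 + O)
g(m, J) = -91 + 19*J (g(m, J) = 4 + 19*(-5 + J) = 4 + (-95 + 19*J) = -91 + 19*J)
(-344081 - 1*515599)/g(k(41), -585) = (-344081 - 1*515599)/(-91 + 19*(-585)) = (-344081 - 515599)/(-91 - 11115) = -859680/(-11206) = -859680*(-1/11206) = 429840/5603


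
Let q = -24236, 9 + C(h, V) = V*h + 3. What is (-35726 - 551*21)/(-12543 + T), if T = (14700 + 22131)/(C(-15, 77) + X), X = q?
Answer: 1201201909/318591402 ≈ 3.7704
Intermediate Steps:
C(h, V) = -6 + V*h (C(h, V) = -9 + (V*h + 3) = -9 + (3 + V*h) = -6 + V*h)
X = -24236
T = -36831/25397 (T = (14700 + 22131)/((-6 + 77*(-15)) - 24236) = 36831/((-6 - 1155) - 24236) = 36831/(-1161 - 24236) = 36831/(-25397) = 36831*(-1/25397) = -36831/25397 ≈ -1.4502)
(-35726 - 551*21)/(-12543 + T) = (-35726 - 551*21)/(-12543 - 36831/25397) = (-35726 - 11571)/(-318591402/25397) = -47297*(-25397/318591402) = 1201201909/318591402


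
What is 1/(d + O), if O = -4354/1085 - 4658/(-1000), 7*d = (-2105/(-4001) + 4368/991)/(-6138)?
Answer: 42589950826500/27469749285487 ≈ 1.5504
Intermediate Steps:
d = -19562423/170359803306 (d = ((-2105/(-4001) + 4368/991)/(-6138))/7 = ((-2105*(-1/4001) + 4368*(1/991))*(-1/6138))/7 = ((2105/4001 + 4368/991)*(-1/6138))/7 = ((19562423/3964991)*(-1/6138))/7 = (1/7)*(-19562423/24337114758) = -19562423/170359803306 ≈ -0.00011483)
O = 9999/15500 (O = -4354*1/1085 - 4658*(-1/1000) = -622/155 + 2329/500 = 9999/15500 ≈ 0.64510)
1/(d + O) = 1/(-19562423/170359803306 + 9999/15500) = 1/(27469749285487/42589950826500) = 42589950826500/27469749285487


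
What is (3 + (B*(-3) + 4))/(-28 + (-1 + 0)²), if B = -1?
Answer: -10/27 ≈ -0.37037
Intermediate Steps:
(3 + (B*(-3) + 4))/(-28 + (-1 + 0)²) = (3 + (-1*(-3) + 4))/(-28 + (-1 + 0)²) = (3 + (3 + 4))/(-28 + (-1)²) = (3 + 7)/(-28 + 1) = 10/(-27) = -1/27*10 = -10/27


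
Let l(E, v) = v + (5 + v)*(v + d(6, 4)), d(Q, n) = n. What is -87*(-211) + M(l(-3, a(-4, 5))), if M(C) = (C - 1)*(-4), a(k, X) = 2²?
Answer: 18057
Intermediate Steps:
a(k, X) = 4
l(E, v) = v + (4 + v)*(5 + v) (l(E, v) = v + (5 + v)*(v + 4) = v + (5 + v)*(4 + v) = v + (4 + v)*(5 + v))
M(C) = 4 - 4*C (M(C) = (-1 + C)*(-4) = 4 - 4*C)
-87*(-211) + M(l(-3, a(-4, 5))) = -87*(-211) + (4 - 4*(20 + 4² + 10*4)) = 18357 + (4 - 4*(20 + 16 + 40)) = 18357 + (4 - 4*76) = 18357 + (4 - 304) = 18357 - 300 = 18057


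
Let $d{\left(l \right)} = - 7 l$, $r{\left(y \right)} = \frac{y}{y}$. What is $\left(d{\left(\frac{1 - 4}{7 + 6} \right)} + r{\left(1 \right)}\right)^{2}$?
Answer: $\frac{1156}{169} \approx 6.8402$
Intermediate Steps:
$r{\left(y \right)} = 1$
$\left(d{\left(\frac{1 - 4}{7 + 6} \right)} + r{\left(1 \right)}\right)^{2} = \left(- 7 \frac{1 - 4}{7 + 6} + 1\right)^{2} = \left(- 7 \left(- \frac{3}{13}\right) + 1\right)^{2} = \left(- 7 \left(\left(-3\right) \frac{1}{13}\right) + 1\right)^{2} = \left(\left(-7\right) \left(- \frac{3}{13}\right) + 1\right)^{2} = \left(\frac{21}{13} + 1\right)^{2} = \left(\frac{34}{13}\right)^{2} = \frac{1156}{169}$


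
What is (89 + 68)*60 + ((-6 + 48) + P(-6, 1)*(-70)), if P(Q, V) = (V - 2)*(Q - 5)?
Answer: 8692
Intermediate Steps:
P(Q, V) = (-5 + Q)*(-2 + V) (P(Q, V) = (-2 + V)*(-5 + Q) = (-5 + Q)*(-2 + V))
(89 + 68)*60 + ((-6 + 48) + P(-6, 1)*(-70)) = (89 + 68)*60 + ((-6 + 48) + (10 - 5*1 - 2*(-6) - 6*1)*(-70)) = 157*60 + (42 + (10 - 5 + 12 - 6)*(-70)) = 9420 + (42 + 11*(-70)) = 9420 + (42 - 770) = 9420 - 728 = 8692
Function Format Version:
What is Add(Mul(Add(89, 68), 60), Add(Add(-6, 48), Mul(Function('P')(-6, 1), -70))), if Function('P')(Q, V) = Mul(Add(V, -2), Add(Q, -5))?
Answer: 8692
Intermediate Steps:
Function('P')(Q, V) = Mul(Add(-5, Q), Add(-2, V)) (Function('P')(Q, V) = Mul(Add(-2, V), Add(-5, Q)) = Mul(Add(-5, Q), Add(-2, V)))
Add(Mul(Add(89, 68), 60), Add(Add(-6, 48), Mul(Function('P')(-6, 1), -70))) = Add(Mul(Add(89, 68), 60), Add(Add(-6, 48), Mul(Add(10, Mul(-5, 1), Mul(-2, -6), Mul(-6, 1)), -70))) = Add(Mul(157, 60), Add(42, Mul(Add(10, -5, 12, -6), -70))) = Add(9420, Add(42, Mul(11, -70))) = Add(9420, Add(42, -770)) = Add(9420, -728) = 8692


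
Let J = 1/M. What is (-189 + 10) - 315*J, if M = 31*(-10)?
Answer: -11035/62 ≈ -177.98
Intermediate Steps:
M = -310
J = -1/310 (J = 1/(-310) = -1/310 ≈ -0.0032258)
(-189 + 10) - 315*J = (-189 + 10) - 315*(-1/310) = -179 + 63/62 = -11035/62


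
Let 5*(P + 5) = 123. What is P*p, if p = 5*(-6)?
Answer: -588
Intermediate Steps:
p = -30
P = 98/5 (P = -5 + (⅕)*123 = -5 + 123/5 = 98/5 ≈ 19.600)
P*p = (98/5)*(-30) = -588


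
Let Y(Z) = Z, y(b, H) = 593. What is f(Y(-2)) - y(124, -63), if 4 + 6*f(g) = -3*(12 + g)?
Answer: -1796/3 ≈ -598.67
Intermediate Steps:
f(g) = -20/3 - g/2 (f(g) = -2/3 + (-3*(12 + g))/6 = -2/3 + (-36 - 3*g)/6 = -2/3 + (-6 - g/2) = -20/3 - g/2)
f(Y(-2)) - y(124, -63) = (-20/3 - 1/2*(-2)) - 1*593 = (-20/3 + 1) - 593 = -17/3 - 593 = -1796/3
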